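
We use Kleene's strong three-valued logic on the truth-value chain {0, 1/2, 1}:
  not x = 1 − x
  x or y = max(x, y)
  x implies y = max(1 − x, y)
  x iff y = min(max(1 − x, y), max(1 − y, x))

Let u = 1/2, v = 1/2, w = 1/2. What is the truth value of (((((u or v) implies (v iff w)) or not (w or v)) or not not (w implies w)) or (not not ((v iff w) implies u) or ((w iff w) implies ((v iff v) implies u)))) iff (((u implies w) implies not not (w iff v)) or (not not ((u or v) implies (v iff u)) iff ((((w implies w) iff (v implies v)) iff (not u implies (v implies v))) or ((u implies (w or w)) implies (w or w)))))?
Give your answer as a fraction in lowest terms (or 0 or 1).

1/2

u or v = 1/2 or 1/2 = 1/2
v iff w = 1/2 iff 1/2 = 1/2
(u or v) implies (v iff w) = 1/2 implies 1/2 = 1/2
w or v = 1/2 or 1/2 = 1/2
not (w or v) = not 1/2 = 1/2
((u or v) implies (v iff w)) or not (w or v) = 1/2 or 1/2 = 1/2
w implies w = 1/2 implies 1/2 = 1/2
not (w implies w) = not 1/2 = 1/2
not not (w implies w) = not 1/2 = 1/2
(((u or v) implies (v iff w)) or not (w or v)) or not not (w implies w) = 1/2 or 1/2 = 1/2
v iff w = 1/2 iff 1/2 = 1/2
(v iff w) implies u = 1/2 implies 1/2 = 1/2
not ((v iff w) implies u) = not 1/2 = 1/2
not not ((v iff w) implies u) = not 1/2 = 1/2
w iff w = 1/2 iff 1/2 = 1/2
v iff v = 1/2 iff 1/2 = 1/2
(v iff v) implies u = 1/2 implies 1/2 = 1/2
(w iff w) implies ((v iff v) implies u) = 1/2 implies 1/2 = 1/2
not not ((v iff w) implies u) or ((w iff w) implies ((v iff v) implies u)) = 1/2 or 1/2 = 1/2
((((u or v) implies (v iff w)) or not (w or v)) or not not (w implies w)) or (not not ((v iff w) implies u) or ((w iff w) implies ((v iff v) implies u))) = 1/2 or 1/2 = 1/2
u implies w = 1/2 implies 1/2 = 1/2
w iff v = 1/2 iff 1/2 = 1/2
not (w iff v) = not 1/2 = 1/2
not not (w iff v) = not 1/2 = 1/2
(u implies w) implies not not (w iff v) = 1/2 implies 1/2 = 1/2
u or v = 1/2 or 1/2 = 1/2
v iff u = 1/2 iff 1/2 = 1/2
(u or v) implies (v iff u) = 1/2 implies 1/2 = 1/2
not ((u or v) implies (v iff u)) = not 1/2 = 1/2
not not ((u or v) implies (v iff u)) = not 1/2 = 1/2
w implies w = 1/2 implies 1/2 = 1/2
v implies v = 1/2 implies 1/2 = 1/2
(w implies w) iff (v implies v) = 1/2 iff 1/2 = 1/2
not u = not 1/2 = 1/2
v implies v = 1/2 implies 1/2 = 1/2
not u implies (v implies v) = 1/2 implies 1/2 = 1/2
((w implies w) iff (v implies v)) iff (not u implies (v implies v)) = 1/2 iff 1/2 = 1/2
w or w = 1/2 or 1/2 = 1/2
u implies (w or w) = 1/2 implies 1/2 = 1/2
w or w = 1/2 or 1/2 = 1/2
(u implies (w or w)) implies (w or w) = 1/2 implies 1/2 = 1/2
(((w implies w) iff (v implies v)) iff (not u implies (v implies v))) or ((u implies (w or w)) implies (w or w)) = 1/2 or 1/2 = 1/2
not not ((u or v) implies (v iff u)) iff ((((w implies w) iff (v implies v)) iff (not u implies (v implies v))) or ((u implies (w or w)) implies (w or w))) = 1/2 iff 1/2 = 1/2
((u implies w) implies not not (w iff v)) or (not not ((u or v) implies (v iff u)) iff ((((w implies w) iff (v implies v)) iff (not u implies (v implies v))) or ((u implies (w or w)) implies (w or w)))) = 1/2 or 1/2 = 1/2
(((((u or v) implies (v iff w)) or not (w or v)) or not not (w implies w)) or (not not ((v iff w) implies u) or ((w iff w) implies ((v iff v) implies u)))) iff (((u implies w) implies not not (w iff v)) or (not not ((u or v) implies (v iff u)) iff ((((w implies w) iff (v implies v)) iff (not u implies (v implies v))) or ((u implies (w or w)) implies (w or w))))) = 1/2 iff 1/2 = 1/2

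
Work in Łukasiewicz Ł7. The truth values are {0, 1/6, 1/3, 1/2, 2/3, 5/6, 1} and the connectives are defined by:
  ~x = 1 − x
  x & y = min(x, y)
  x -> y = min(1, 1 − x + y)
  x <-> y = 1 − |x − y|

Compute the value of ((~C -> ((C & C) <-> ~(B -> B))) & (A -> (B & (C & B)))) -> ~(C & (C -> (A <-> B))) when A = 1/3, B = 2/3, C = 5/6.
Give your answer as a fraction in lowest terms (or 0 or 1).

~C = ~5/6 = 1/6
C & C = 5/6 & 5/6 = 5/6
B -> B = 2/3 -> 2/3 = 1
~(B -> B) = ~1 = 0
(C & C) <-> ~(B -> B) = 5/6 <-> 0 = 1/6
~C -> ((C & C) <-> ~(B -> B)) = 1/6 -> 1/6 = 1
C & B = 5/6 & 2/3 = 2/3
B & (C & B) = 2/3 & 2/3 = 2/3
A -> (B & (C & B)) = 1/3 -> 2/3 = 1
(~C -> ((C & C) <-> ~(B -> B))) & (A -> (B & (C & B))) = 1 & 1 = 1
A <-> B = 1/3 <-> 2/3 = 2/3
C -> (A <-> B) = 5/6 -> 2/3 = 5/6
C & (C -> (A <-> B)) = 5/6 & 5/6 = 5/6
~(C & (C -> (A <-> B))) = ~5/6 = 1/6
((~C -> ((C & C) <-> ~(B -> B))) & (A -> (B & (C & B)))) -> ~(C & (C -> (A <-> B))) = 1 -> 1/6 = 1/6

1/6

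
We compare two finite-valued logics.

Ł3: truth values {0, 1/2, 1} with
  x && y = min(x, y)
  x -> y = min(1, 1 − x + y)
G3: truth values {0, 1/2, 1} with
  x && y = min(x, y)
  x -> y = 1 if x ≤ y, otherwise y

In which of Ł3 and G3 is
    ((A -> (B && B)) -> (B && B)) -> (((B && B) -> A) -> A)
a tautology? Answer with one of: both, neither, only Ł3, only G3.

only Ł3

In Ł3: every assignment gives 1 — tautology.
In G3: at A = 1/2, B = 0 the value is 1/2 — not a tautology.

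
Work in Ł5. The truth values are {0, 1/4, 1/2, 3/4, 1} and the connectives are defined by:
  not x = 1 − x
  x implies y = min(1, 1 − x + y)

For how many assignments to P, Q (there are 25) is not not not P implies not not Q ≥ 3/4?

value 1: 15 assignments (counts)
value 3/4: 4 assignments (counts)
value 1/2: 3 assignments
value 1/4: 2 assignments
value 0: 1 assignment
So 19 of the 25 assignments meet the threshold.

19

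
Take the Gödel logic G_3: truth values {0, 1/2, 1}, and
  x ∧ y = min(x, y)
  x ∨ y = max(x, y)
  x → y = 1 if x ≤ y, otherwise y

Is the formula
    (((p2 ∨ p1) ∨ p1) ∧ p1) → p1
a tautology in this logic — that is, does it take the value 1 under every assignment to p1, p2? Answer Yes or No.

p1 = 0, p2 = 0 ↦ 1
p1 = 0, p2 = 1/2 ↦ 1
p1 = 0, p2 = 1 ↦ 1
p1 = 1/2, p2 = 0 ↦ 1
p1 = 1/2, p2 = 1/2 ↦ 1
p1 = 1/2, p2 = 1 ↦ 1
p1 = 1, p2 = 0 ↦ 1
p1 = 1, p2 = 1/2 ↦ 1
p1 = 1, p2 = 1 ↦ 1
Every assignment gives a value ≥ 1.

Yes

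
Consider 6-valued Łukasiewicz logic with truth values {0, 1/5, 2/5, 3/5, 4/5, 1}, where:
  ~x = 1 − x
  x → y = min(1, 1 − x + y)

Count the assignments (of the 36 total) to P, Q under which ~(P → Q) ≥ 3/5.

value 1: 1 assignment (counts)
value 4/5: 2 assignments (counts)
value 3/5: 3 assignments (counts)
value 2/5: 4 assignments
value 1/5: 5 assignments
value 0: 21 assignments
So 6 of the 36 assignments meet the threshold.

6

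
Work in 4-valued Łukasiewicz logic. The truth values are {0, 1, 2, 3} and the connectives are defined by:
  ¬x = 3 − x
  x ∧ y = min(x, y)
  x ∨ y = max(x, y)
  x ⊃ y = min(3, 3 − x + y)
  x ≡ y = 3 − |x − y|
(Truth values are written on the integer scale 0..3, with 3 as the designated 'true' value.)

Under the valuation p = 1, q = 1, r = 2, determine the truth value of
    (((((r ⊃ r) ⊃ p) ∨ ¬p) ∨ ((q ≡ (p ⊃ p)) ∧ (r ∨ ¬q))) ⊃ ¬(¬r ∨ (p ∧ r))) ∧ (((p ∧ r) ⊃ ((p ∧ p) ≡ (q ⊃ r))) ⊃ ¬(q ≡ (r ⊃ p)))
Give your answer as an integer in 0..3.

1

r ⊃ r = 2 ⊃ 2 = 3
(r ⊃ r) ⊃ p = 3 ⊃ 1 = 1
¬p = ¬1 = 2
((r ⊃ r) ⊃ p) ∨ ¬p = 1 ∨ 2 = 2
p ⊃ p = 1 ⊃ 1 = 3
q ≡ (p ⊃ p) = 1 ≡ 3 = 1
¬q = ¬1 = 2
r ∨ ¬q = 2 ∨ 2 = 2
(q ≡ (p ⊃ p)) ∧ (r ∨ ¬q) = 1 ∧ 2 = 1
(((r ⊃ r) ⊃ p) ∨ ¬p) ∨ ((q ≡ (p ⊃ p)) ∧ (r ∨ ¬q)) = 2 ∨ 1 = 2
¬r = ¬2 = 1
p ∧ r = 1 ∧ 2 = 1
¬r ∨ (p ∧ r) = 1 ∨ 1 = 1
¬(¬r ∨ (p ∧ r)) = ¬1 = 2
((((r ⊃ r) ⊃ p) ∨ ¬p) ∨ ((q ≡ (p ⊃ p)) ∧ (r ∨ ¬q))) ⊃ ¬(¬r ∨ (p ∧ r)) = 2 ⊃ 2 = 3
p ∧ r = 1 ∧ 2 = 1
p ∧ p = 1 ∧ 1 = 1
q ⊃ r = 1 ⊃ 2 = 3
(p ∧ p) ≡ (q ⊃ r) = 1 ≡ 3 = 1
(p ∧ r) ⊃ ((p ∧ p) ≡ (q ⊃ r)) = 1 ⊃ 1 = 3
r ⊃ p = 2 ⊃ 1 = 2
q ≡ (r ⊃ p) = 1 ≡ 2 = 2
¬(q ≡ (r ⊃ p)) = ¬2 = 1
((p ∧ r) ⊃ ((p ∧ p) ≡ (q ⊃ r))) ⊃ ¬(q ≡ (r ⊃ p)) = 3 ⊃ 1 = 1
(((((r ⊃ r) ⊃ p) ∨ ¬p) ∨ ((q ≡ (p ⊃ p)) ∧ (r ∨ ¬q))) ⊃ ¬(¬r ∨ (p ∧ r))) ∧ (((p ∧ r) ⊃ ((p ∧ p) ≡ (q ⊃ r))) ⊃ ¬(q ≡ (r ⊃ p))) = 3 ∧ 1 = 1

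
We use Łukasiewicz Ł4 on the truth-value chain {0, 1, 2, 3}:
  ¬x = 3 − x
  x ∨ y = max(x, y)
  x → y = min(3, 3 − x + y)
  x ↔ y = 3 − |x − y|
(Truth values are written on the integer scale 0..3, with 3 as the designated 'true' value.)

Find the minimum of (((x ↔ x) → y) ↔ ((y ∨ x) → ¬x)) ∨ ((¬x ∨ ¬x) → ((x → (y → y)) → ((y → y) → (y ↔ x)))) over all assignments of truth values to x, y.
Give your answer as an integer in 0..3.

Take x = 0, y = 1:
x ↔ x = 0 ↔ 0 = 3
(x ↔ x) → y = 3 → 1 = 1
y ∨ x = 1 ∨ 0 = 1
¬x = ¬0 = 3
(y ∨ x) → ¬x = 1 → 3 = 3
((x ↔ x) → y) ↔ ((y ∨ x) → ¬x) = 1 ↔ 3 = 1
¬x = ¬0 = 3
¬x = ¬0 = 3
¬x ∨ ¬x = 3 ∨ 3 = 3
y → y = 1 → 1 = 3
x → (y → y) = 0 → 3 = 3
y → y = 1 → 1 = 3
y ↔ x = 1 ↔ 0 = 2
(y → y) → (y ↔ x) = 3 → 2 = 2
(x → (y → y)) → ((y → y) → (y ↔ x)) = 3 → 2 = 2
(¬x ∨ ¬x) → ((x → (y → y)) → ((y → y) → (y ↔ x))) = 3 → 2 = 2
(((x ↔ x) → y) ↔ ((y ∨ x) → ¬x)) ∨ ((¬x ∨ ¬x) → ((x → (y → y)) → ((y → y) → (y ↔ x)))) = 1 ∨ 2 = 2
No assignment yields a value below 2, so this is the minimum.

2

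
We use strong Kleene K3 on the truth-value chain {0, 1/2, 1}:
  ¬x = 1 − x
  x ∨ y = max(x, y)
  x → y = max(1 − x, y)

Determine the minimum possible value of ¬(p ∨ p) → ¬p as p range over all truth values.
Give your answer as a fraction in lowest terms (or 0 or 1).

1/2

Take p = 1/2:
p ∨ p = 1/2 ∨ 1/2 = 1/2
¬(p ∨ p) = ¬1/2 = 1/2
¬p = ¬1/2 = 1/2
¬(p ∨ p) → ¬p = 1/2 → 1/2 = 1/2
No assignment yields a value below 1/2, so this is the minimum.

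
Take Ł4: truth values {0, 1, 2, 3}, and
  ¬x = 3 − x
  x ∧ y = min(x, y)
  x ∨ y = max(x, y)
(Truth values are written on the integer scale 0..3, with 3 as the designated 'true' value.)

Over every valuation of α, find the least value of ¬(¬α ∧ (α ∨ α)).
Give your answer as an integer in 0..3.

2

Take α = 1:
¬α = ¬1 = 2
α ∨ α = 1 ∨ 1 = 1
¬α ∧ (α ∨ α) = 2 ∧ 1 = 1
¬(¬α ∧ (α ∨ α)) = ¬1 = 2
No assignment yields a value below 2, so this is the minimum.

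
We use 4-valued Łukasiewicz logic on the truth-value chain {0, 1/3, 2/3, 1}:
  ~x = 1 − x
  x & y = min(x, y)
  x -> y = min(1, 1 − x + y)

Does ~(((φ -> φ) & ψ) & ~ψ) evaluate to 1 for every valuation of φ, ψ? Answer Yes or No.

Counterexample: take φ = 0, ψ = 1/3.
φ -> φ = 0 -> 0 = 1
(φ -> φ) & ψ = 1 & 1/3 = 1/3
~ψ = ~1/3 = 2/3
((φ -> φ) & ψ) & ~ψ = 1/3 & 2/3 = 1/3
~(((φ -> φ) & ψ) & ~ψ) = ~1/3 = 2/3
This gives 2/3 ≠ 1.

No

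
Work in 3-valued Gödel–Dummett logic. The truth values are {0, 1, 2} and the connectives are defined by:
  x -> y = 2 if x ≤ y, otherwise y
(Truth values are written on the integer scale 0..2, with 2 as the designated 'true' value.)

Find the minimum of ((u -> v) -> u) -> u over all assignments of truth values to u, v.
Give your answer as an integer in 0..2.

Take u = 1, v = 0:
u -> v = 1 -> 0 = 0
(u -> v) -> u = 0 -> 1 = 2
((u -> v) -> u) -> u = 2 -> 1 = 1
No assignment yields a value below 1, so this is the minimum.

1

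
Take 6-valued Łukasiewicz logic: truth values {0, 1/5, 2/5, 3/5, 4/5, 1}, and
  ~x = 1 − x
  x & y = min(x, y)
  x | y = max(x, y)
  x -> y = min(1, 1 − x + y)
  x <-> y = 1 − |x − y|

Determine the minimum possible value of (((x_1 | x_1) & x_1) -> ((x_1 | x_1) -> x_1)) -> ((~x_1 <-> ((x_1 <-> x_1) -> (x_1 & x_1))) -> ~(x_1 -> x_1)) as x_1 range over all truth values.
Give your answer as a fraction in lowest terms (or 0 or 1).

1/5

Take x_1 = 2/5:
x_1 | x_1 = 2/5 | 2/5 = 2/5
(x_1 | x_1) & x_1 = 2/5 & 2/5 = 2/5
x_1 | x_1 = 2/5 | 2/5 = 2/5
(x_1 | x_1) -> x_1 = 2/5 -> 2/5 = 1
((x_1 | x_1) & x_1) -> ((x_1 | x_1) -> x_1) = 2/5 -> 1 = 1
~x_1 = ~2/5 = 3/5
x_1 <-> x_1 = 2/5 <-> 2/5 = 1
x_1 & x_1 = 2/5 & 2/5 = 2/5
(x_1 <-> x_1) -> (x_1 & x_1) = 1 -> 2/5 = 2/5
~x_1 <-> ((x_1 <-> x_1) -> (x_1 & x_1)) = 3/5 <-> 2/5 = 4/5
x_1 -> x_1 = 2/5 -> 2/5 = 1
~(x_1 -> x_1) = ~1 = 0
(~x_1 <-> ((x_1 <-> x_1) -> (x_1 & x_1))) -> ~(x_1 -> x_1) = 4/5 -> 0 = 1/5
(((x_1 | x_1) & x_1) -> ((x_1 | x_1) -> x_1)) -> ((~x_1 <-> ((x_1 <-> x_1) -> (x_1 & x_1))) -> ~(x_1 -> x_1)) = 1 -> 1/5 = 1/5
No assignment yields a value below 1/5, so this is the minimum.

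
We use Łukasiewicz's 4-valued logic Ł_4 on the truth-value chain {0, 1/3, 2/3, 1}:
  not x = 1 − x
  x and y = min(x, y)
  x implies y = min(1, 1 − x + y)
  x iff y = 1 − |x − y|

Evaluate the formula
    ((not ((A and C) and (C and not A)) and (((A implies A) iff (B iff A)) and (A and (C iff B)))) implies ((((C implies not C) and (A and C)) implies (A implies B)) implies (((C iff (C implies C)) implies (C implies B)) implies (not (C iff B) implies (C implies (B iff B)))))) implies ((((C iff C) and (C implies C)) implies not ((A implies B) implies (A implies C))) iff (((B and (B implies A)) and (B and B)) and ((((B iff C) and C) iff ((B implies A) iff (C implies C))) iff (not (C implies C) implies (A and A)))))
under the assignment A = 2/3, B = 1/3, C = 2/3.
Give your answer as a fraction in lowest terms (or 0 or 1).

A and C = 2/3 and 2/3 = 2/3
not A = not 2/3 = 1/3
C and not A = 2/3 and 1/3 = 1/3
(A and C) and (C and not A) = 2/3 and 1/3 = 1/3
not ((A and C) and (C and not A)) = not 1/3 = 2/3
A implies A = 2/3 implies 2/3 = 1
B iff A = 1/3 iff 2/3 = 2/3
(A implies A) iff (B iff A) = 1 iff 2/3 = 2/3
C iff B = 2/3 iff 1/3 = 2/3
A and (C iff B) = 2/3 and 2/3 = 2/3
((A implies A) iff (B iff A)) and (A and (C iff B)) = 2/3 and 2/3 = 2/3
not ((A and C) and (C and not A)) and (((A implies A) iff (B iff A)) and (A and (C iff B))) = 2/3 and 2/3 = 2/3
not C = not 2/3 = 1/3
C implies not C = 2/3 implies 1/3 = 2/3
A and C = 2/3 and 2/3 = 2/3
(C implies not C) and (A and C) = 2/3 and 2/3 = 2/3
A implies B = 2/3 implies 1/3 = 2/3
((C implies not C) and (A and C)) implies (A implies B) = 2/3 implies 2/3 = 1
C implies C = 2/3 implies 2/3 = 1
C iff (C implies C) = 2/3 iff 1 = 2/3
C implies B = 2/3 implies 1/3 = 2/3
(C iff (C implies C)) implies (C implies B) = 2/3 implies 2/3 = 1
C iff B = 2/3 iff 1/3 = 2/3
not (C iff B) = not 2/3 = 1/3
B iff B = 1/3 iff 1/3 = 1
C implies (B iff B) = 2/3 implies 1 = 1
not (C iff B) implies (C implies (B iff B)) = 1/3 implies 1 = 1
((C iff (C implies C)) implies (C implies B)) implies (not (C iff B) implies (C implies (B iff B))) = 1 implies 1 = 1
(((C implies not C) and (A and C)) implies (A implies B)) implies (((C iff (C implies C)) implies (C implies B)) implies (not (C iff B) implies (C implies (B iff B)))) = 1 implies 1 = 1
(not ((A and C) and (C and not A)) and (((A implies A) iff (B iff A)) and (A and (C iff B)))) implies ((((C implies not C) and (A and C)) implies (A implies B)) implies (((C iff (C implies C)) implies (C implies B)) implies (not (C iff B) implies (C implies (B iff B))))) = 2/3 implies 1 = 1
C iff C = 2/3 iff 2/3 = 1
C implies C = 2/3 implies 2/3 = 1
(C iff C) and (C implies C) = 1 and 1 = 1
A implies B = 2/3 implies 1/3 = 2/3
A implies C = 2/3 implies 2/3 = 1
(A implies B) implies (A implies C) = 2/3 implies 1 = 1
not ((A implies B) implies (A implies C)) = not 1 = 0
((C iff C) and (C implies C)) implies not ((A implies B) implies (A implies C)) = 1 implies 0 = 0
B implies A = 1/3 implies 2/3 = 1
B and (B implies A) = 1/3 and 1 = 1/3
B and B = 1/3 and 1/3 = 1/3
(B and (B implies A)) and (B and B) = 1/3 and 1/3 = 1/3
B iff C = 1/3 iff 2/3 = 2/3
(B iff C) and C = 2/3 and 2/3 = 2/3
B implies A = 1/3 implies 2/3 = 1
C implies C = 2/3 implies 2/3 = 1
(B implies A) iff (C implies C) = 1 iff 1 = 1
((B iff C) and C) iff ((B implies A) iff (C implies C)) = 2/3 iff 1 = 2/3
C implies C = 2/3 implies 2/3 = 1
not (C implies C) = not 1 = 0
A and A = 2/3 and 2/3 = 2/3
not (C implies C) implies (A and A) = 0 implies 2/3 = 1
(((B iff C) and C) iff ((B implies A) iff (C implies C))) iff (not (C implies C) implies (A and A)) = 2/3 iff 1 = 2/3
((B and (B implies A)) and (B and B)) and ((((B iff C) and C) iff ((B implies A) iff (C implies C))) iff (not (C implies C) implies (A and A))) = 1/3 and 2/3 = 1/3
(((C iff C) and (C implies C)) implies not ((A implies B) implies (A implies C))) iff (((B and (B implies A)) and (B and B)) and ((((B iff C) and C) iff ((B implies A) iff (C implies C))) iff (not (C implies C) implies (A and A)))) = 0 iff 1/3 = 2/3
((not ((A and C) and (C and not A)) and (((A implies A) iff (B iff A)) and (A and (C iff B)))) implies ((((C implies not C) and (A and C)) implies (A implies B)) implies (((C iff (C implies C)) implies (C implies B)) implies (not (C iff B) implies (C implies (B iff B)))))) implies ((((C iff C) and (C implies C)) implies not ((A implies B) implies (A implies C))) iff (((B and (B implies A)) and (B and B)) and ((((B iff C) and C) iff ((B implies A) iff (C implies C))) iff (not (C implies C) implies (A and A))))) = 1 implies 2/3 = 2/3

2/3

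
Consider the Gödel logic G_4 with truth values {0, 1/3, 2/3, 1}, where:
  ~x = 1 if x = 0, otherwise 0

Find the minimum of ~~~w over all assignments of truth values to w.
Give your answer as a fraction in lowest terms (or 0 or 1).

0

Take w = 1/3:
~w = ~1/3 = 0
~~w = ~0 = 1
~~~w = ~1 = 0
No assignment yields a value below 0, so this is the minimum.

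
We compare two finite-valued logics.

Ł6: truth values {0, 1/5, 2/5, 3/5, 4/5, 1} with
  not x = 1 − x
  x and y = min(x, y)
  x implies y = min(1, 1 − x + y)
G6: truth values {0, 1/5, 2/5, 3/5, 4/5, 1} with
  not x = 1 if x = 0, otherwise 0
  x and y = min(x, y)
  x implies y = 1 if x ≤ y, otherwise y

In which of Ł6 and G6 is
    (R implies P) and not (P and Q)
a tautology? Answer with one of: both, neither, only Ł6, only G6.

neither

In Ł6: at P = 0, Q = 0, R = 1/5 the value is 4/5 — not a tautology.
In G6: at P = 0, Q = 0, R = 1/5 the value is 0 — not a tautology.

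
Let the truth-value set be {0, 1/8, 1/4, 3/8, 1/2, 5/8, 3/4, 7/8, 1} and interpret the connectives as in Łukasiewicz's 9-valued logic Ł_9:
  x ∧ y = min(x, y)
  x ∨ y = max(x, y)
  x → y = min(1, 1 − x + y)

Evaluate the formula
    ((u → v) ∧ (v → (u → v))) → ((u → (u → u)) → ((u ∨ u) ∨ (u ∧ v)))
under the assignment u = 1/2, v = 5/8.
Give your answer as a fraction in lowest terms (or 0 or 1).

1/2

u → v = 1/2 → 5/8 = 1
u → v = 1/2 → 5/8 = 1
v → (u → v) = 5/8 → 1 = 1
(u → v) ∧ (v → (u → v)) = 1 ∧ 1 = 1
u → u = 1/2 → 1/2 = 1
u → (u → u) = 1/2 → 1 = 1
u ∨ u = 1/2 ∨ 1/2 = 1/2
u ∧ v = 1/2 ∧ 5/8 = 1/2
(u ∨ u) ∨ (u ∧ v) = 1/2 ∨ 1/2 = 1/2
(u → (u → u)) → ((u ∨ u) ∨ (u ∧ v)) = 1 → 1/2 = 1/2
((u → v) ∧ (v → (u → v))) → ((u → (u → u)) → ((u ∨ u) ∨ (u ∧ v))) = 1 → 1/2 = 1/2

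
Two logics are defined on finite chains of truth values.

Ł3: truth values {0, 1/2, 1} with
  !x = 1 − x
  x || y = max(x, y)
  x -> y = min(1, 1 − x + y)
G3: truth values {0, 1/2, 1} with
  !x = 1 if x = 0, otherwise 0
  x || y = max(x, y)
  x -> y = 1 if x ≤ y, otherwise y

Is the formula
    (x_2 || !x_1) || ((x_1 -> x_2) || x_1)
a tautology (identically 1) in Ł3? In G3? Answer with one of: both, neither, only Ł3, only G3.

In Ł3: at x_1 = 1/2, x_2 = 0 the value is 1/2 — not a tautology.
In G3: at x_1 = 1/2, x_2 = 0 the value is 1/2 — not a tautology.

neither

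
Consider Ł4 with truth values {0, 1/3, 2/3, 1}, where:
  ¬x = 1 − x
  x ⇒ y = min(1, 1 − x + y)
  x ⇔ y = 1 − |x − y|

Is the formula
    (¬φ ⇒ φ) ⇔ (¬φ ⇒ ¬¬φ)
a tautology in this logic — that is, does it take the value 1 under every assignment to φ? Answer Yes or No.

Yes

φ = 0 ↦ 1
φ = 1/3 ↦ 1
φ = 2/3 ↦ 1
φ = 1 ↦ 1
Every assignment gives a value ≥ 1.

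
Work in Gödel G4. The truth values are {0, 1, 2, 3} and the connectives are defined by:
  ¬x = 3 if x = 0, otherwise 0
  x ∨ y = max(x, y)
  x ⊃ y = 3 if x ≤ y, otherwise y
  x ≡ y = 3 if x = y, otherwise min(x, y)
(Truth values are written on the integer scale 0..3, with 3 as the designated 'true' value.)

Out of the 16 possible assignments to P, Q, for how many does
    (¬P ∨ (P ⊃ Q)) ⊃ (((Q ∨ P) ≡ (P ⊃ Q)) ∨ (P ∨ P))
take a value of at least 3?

10

P = 0, Q = 0 ↦ 0  <
P = 0, Q = 1 ↦ 1  <
P = 0, Q = 2 ↦ 2  <
P = 0, Q = 3 ↦ 3  ≥
P = 1, Q = 0 ↦ 3  ≥
P = 1, Q = 1 ↦ 1  <
P = 1, Q = 2 ↦ 2  <
P = 1, Q = 3 ↦ 3  ≥
P = 2, Q = 0 ↦ 3  ≥
P = 2, Q = 1 ↦ 3  ≥
P = 2, Q = 2 ↦ 2  <
P = 2, Q = 3 ↦ 3  ≥
P = 3, Q = 0 ↦ 3  ≥
P = 3, Q = 1 ↦ 3  ≥
P = 3, Q = 2 ↦ 3  ≥
P = 3, Q = 3 ↦ 3  ≥
So 10 of the 16 assignments meet the threshold.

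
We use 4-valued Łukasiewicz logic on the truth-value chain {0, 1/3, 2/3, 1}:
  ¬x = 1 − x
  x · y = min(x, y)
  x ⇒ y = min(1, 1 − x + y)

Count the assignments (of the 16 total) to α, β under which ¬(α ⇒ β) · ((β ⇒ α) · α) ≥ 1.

1

α = 0, β = 0 ↦ 0  <
α = 0, β = 1/3 ↦ 0  <
α = 0, β = 2/3 ↦ 0  <
α = 0, β = 1 ↦ 0  <
α = 1/3, β = 0 ↦ 1/3  <
α = 1/3, β = 1/3 ↦ 0  <
α = 1/3, β = 2/3 ↦ 0  <
α = 1/3, β = 1 ↦ 0  <
α = 2/3, β = 0 ↦ 2/3  <
α = 2/3, β = 1/3 ↦ 1/3  <
α = 2/3, β = 2/3 ↦ 0  <
α = 2/3, β = 1 ↦ 0  <
α = 1, β = 0 ↦ 1  ≥
α = 1, β = 1/3 ↦ 2/3  <
α = 1, β = 2/3 ↦ 1/3  <
α = 1, β = 1 ↦ 0  <
So 1 of the 16 assignments meets the threshold.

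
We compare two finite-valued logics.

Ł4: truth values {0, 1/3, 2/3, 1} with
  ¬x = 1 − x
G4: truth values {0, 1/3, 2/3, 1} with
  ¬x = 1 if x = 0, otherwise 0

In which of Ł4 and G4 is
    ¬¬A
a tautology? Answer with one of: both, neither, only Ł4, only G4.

neither

In Ł4: at A = 0 the value is 0 — not a tautology.
In G4: at A = 0 the value is 0 — not a tautology.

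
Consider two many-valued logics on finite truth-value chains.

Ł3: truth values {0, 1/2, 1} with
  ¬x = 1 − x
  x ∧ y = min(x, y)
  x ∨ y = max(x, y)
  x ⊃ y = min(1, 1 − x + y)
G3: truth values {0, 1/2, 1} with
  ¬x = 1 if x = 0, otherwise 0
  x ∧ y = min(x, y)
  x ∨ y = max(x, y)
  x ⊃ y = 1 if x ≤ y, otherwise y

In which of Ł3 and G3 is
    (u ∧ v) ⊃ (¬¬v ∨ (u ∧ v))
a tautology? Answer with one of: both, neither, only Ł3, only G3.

both

In Ł3: every assignment gives 1 — tautology.
In G3: every assignment gives 1 — tautology.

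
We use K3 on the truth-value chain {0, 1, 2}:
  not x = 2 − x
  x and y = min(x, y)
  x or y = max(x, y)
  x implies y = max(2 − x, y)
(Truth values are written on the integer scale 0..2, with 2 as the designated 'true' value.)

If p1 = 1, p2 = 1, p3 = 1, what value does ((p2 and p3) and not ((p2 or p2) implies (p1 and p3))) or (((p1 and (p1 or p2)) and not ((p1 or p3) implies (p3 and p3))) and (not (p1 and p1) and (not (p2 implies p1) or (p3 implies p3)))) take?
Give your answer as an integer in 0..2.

1

p2 and p3 = 1 and 1 = 1
p2 or p2 = 1 or 1 = 1
p1 and p3 = 1 and 1 = 1
(p2 or p2) implies (p1 and p3) = 1 implies 1 = 1
not ((p2 or p2) implies (p1 and p3)) = not 1 = 1
(p2 and p3) and not ((p2 or p2) implies (p1 and p3)) = 1 and 1 = 1
p1 or p2 = 1 or 1 = 1
p1 and (p1 or p2) = 1 and 1 = 1
p1 or p3 = 1 or 1 = 1
p3 and p3 = 1 and 1 = 1
(p1 or p3) implies (p3 and p3) = 1 implies 1 = 1
not ((p1 or p3) implies (p3 and p3)) = not 1 = 1
(p1 and (p1 or p2)) and not ((p1 or p3) implies (p3 and p3)) = 1 and 1 = 1
p1 and p1 = 1 and 1 = 1
not (p1 and p1) = not 1 = 1
p2 implies p1 = 1 implies 1 = 1
not (p2 implies p1) = not 1 = 1
p3 implies p3 = 1 implies 1 = 1
not (p2 implies p1) or (p3 implies p3) = 1 or 1 = 1
not (p1 and p1) and (not (p2 implies p1) or (p3 implies p3)) = 1 and 1 = 1
((p1 and (p1 or p2)) and not ((p1 or p3) implies (p3 and p3))) and (not (p1 and p1) and (not (p2 implies p1) or (p3 implies p3))) = 1 and 1 = 1
((p2 and p3) and not ((p2 or p2) implies (p1 and p3))) or (((p1 and (p1 or p2)) and not ((p1 or p3) implies (p3 and p3))) and (not (p1 and p1) and (not (p2 implies p1) or (p3 implies p3)))) = 1 or 1 = 1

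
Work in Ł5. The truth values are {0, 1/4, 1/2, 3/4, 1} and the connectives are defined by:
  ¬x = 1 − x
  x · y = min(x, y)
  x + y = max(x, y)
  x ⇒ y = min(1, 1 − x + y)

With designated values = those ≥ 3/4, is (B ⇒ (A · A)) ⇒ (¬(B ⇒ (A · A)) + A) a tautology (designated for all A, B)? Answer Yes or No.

Counterexample: take A = 0, B = 0.
A · A = 0 · 0 = 0
B ⇒ (A · A) = 0 ⇒ 0 = 1
A · A = 0 · 0 = 0
B ⇒ (A · A) = 0 ⇒ 0 = 1
¬(B ⇒ (A · A)) = ¬1 = 0
¬(B ⇒ (A · A)) + A = 0 + 0 = 0
(B ⇒ (A · A)) ⇒ (¬(B ⇒ (A · A)) + A) = 1 ⇒ 0 = 0
This gives 0, which is below 3/4.

No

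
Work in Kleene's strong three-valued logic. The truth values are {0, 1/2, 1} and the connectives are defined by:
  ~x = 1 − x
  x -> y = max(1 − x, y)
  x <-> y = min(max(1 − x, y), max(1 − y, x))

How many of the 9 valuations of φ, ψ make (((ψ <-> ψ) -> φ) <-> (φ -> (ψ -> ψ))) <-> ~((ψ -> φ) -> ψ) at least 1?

2

φ = 0, ψ = 0 ↦ 0  <
φ = 0, ψ = 1/2 ↦ 1/2  <
φ = 0, ψ = 1 ↦ 1  ≥
φ = 1/2, ψ = 0 ↦ 1/2  <
φ = 1/2, ψ = 1/2 ↦ 1/2  <
φ = 1/2, ψ = 1 ↦ 1/2  <
φ = 1, ψ = 0 ↦ 1  ≥
φ = 1, ψ = 1/2 ↦ 1/2  <
φ = 1, ψ = 1 ↦ 0  <
So 2 of the 9 assignments meet the threshold.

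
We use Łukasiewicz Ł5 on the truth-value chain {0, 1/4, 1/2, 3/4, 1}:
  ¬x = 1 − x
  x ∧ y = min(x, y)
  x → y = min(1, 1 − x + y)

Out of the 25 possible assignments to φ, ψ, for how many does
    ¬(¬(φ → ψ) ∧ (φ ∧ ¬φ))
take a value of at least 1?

19

value 1: 19 assignments (counts)
value 3/4: 5 assignments
value 1/2: 1 assignment
So 19 of the 25 assignments meet the threshold.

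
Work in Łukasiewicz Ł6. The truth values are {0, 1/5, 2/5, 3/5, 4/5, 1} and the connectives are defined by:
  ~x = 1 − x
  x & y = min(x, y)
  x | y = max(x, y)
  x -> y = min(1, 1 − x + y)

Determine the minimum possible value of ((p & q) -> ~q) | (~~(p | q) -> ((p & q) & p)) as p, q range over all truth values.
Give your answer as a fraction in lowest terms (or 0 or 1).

3/5

Take p = 2/5, q = 1:
p & q = 2/5 & 1 = 2/5
~q = ~1 = 0
(p & q) -> ~q = 2/5 -> 0 = 3/5
p | q = 2/5 | 1 = 1
~(p | q) = ~1 = 0
~~(p | q) = ~0 = 1
p & q = 2/5 & 1 = 2/5
(p & q) & p = 2/5 & 2/5 = 2/5
~~(p | q) -> ((p & q) & p) = 1 -> 2/5 = 2/5
((p & q) -> ~q) | (~~(p | q) -> ((p & q) & p)) = 3/5 | 2/5 = 3/5
No assignment yields a value below 3/5, so this is the minimum.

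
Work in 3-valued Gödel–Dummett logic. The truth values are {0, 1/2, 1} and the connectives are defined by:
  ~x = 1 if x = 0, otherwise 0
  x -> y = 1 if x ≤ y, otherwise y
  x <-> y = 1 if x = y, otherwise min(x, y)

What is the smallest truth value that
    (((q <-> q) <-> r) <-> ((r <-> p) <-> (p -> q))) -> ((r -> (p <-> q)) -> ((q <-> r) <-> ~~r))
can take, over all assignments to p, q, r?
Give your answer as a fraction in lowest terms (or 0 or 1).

1/2

Take p = 1, q = 1, r = 1/2:
q <-> q = 1 <-> 1 = 1
(q <-> q) <-> r = 1 <-> 1/2 = 1/2
r <-> p = 1/2 <-> 1 = 1/2
p -> q = 1 -> 1 = 1
(r <-> p) <-> (p -> q) = 1/2 <-> 1 = 1/2
((q <-> q) <-> r) <-> ((r <-> p) <-> (p -> q)) = 1/2 <-> 1/2 = 1
p <-> q = 1 <-> 1 = 1
r -> (p <-> q) = 1/2 -> 1 = 1
q <-> r = 1 <-> 1/2 = 1/2
~r = ~1/2 = 0
~~r = ~0 = 1
(q <-> r) <-> ~~r = 1/2 <-> 1 = 1/2
(r -> (p <-> q)) -> ((q <-> r) <-> ~~r) = 1 -> 1/2 = 1/2
(((q <-> q) <-> r) <-> ((r <-> p) <-> (p -> q))) -> ((r -> (p <-> q)) -> ((q <-> r) <-> ~~r)) = 1 -> 1/2 = 1/2
No assignment yields a value below 1/2, so this is the minimum.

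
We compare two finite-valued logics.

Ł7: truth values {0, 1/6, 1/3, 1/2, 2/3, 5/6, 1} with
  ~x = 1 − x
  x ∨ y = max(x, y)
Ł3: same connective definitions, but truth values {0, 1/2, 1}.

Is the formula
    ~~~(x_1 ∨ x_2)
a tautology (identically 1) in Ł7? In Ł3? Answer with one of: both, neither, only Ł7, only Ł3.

neither

In Ł7: at x_1 = 0, x_2 = 1/6 the value is 5/6 — not a tautology.
In Ł3: at x_1 = 0, x_2 = 1/2 the value is 1/2 — not a tautology.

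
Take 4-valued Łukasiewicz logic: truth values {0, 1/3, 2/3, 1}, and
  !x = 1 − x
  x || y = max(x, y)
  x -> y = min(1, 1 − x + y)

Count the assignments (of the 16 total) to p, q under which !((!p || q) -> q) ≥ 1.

1

p = 0, q = 0 ↦ 1  ≥
p = 0, q = 1/3 ↦ 2/3  <
p = 0, q = 2/3 ↦ 1/3  <
p = 0, q = 1 ↦ 0  <
p = 1/3, q = 0 ↦ 2/3  <
p = 1/3, q = 1/3 ↦ 1/3  <
p = 1/3, q = 2/3 ↦ 0  <
p = 1/3, q = 1 ↦ 0  <
p = 2/3, q = 0 ↦ 1/3  <
p = 2/3, q = 1/3 ↦ 0  <
p = 2/3, q = 2/3 ↦ 0  <
p = 2/3, q = 1 ↦ 0  <
p = 1, q = 0 ↦ 0  <
p = 1, q = 1/3 ↦ 0  <
p = 1, q = 2/3 ↦ 0  <
p = 1, q = 1 ↦ 0  <
So 1 of the 16 assignments meets the threshold.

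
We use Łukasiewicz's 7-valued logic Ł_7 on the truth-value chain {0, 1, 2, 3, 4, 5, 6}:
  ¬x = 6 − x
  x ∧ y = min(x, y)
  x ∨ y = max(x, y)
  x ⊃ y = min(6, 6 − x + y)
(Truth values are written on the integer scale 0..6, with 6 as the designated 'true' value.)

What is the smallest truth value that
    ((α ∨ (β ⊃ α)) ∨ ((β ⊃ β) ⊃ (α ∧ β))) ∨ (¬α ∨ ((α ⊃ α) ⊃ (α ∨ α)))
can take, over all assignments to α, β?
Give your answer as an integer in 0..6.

Take α = 3, β = 6:
β ⊃ α = 6 ⊃ 3 = 3
α ∨ (β ⊃ α) = 3 ∨ 3 = 3
β ⊃ β = 6 ⊃ 6 = 6
α ∧ β = 3 ∧ 6 = 3
(β ⊃ β) ⊃ (α ∧ β) = 6 ⊃ 3 = 3
(α ∨ (β ⊃ α)) ∨ ((β ⊃ β) ⊃ (α ∧ β)) = 3 ∨ 3 = 3
¬α = ¬3 = 3
α ⊃ α = 3 ⊃ 3 = 6
α ∨ α = 3 ∨ 3 = 3
(α ⊃ α) ⊃ (α ∨ α) = 6 ⊃ 3 = 3
¬α ∨ ((α ⊃ α) ⊃ (α ∨ α)) = 3 ∨ 3 = 3
((α ∨ (β ⊃ α)) ∨ ((β ⊃ β) ⊃ (α ∧ β))) ∨ (¬α ∨ ((α ⊃ α) ⊃ (α ∨ α))) = 3 ∨ 3 = 3
No assignment yields a value below 3, so this is the minimum.

3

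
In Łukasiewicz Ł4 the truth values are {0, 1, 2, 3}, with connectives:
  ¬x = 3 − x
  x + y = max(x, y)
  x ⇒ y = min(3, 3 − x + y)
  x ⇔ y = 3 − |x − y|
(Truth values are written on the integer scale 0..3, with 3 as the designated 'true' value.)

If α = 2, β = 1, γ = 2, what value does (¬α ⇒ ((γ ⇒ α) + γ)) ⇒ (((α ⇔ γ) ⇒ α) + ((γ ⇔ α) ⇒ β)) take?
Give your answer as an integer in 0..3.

¬α = ¬2 = 1
γ ⇒ α = 2 ⇒ 2 = 3
(γ ⇒ α) + γ = 3 + 2 = 3
¬α ⇒ ((γ ⇒ α) + γ) = 1 ⇒ 3 = 3
α ⇔ γ = 2 ⇔ 2 = 3
(α ⇔ γ) ⇒ α = 3 ⇒ 2 = 2
γ ⇔ α = 2 ⇔ 2 = 3
(γ ⇔ α) ⇒ β = 3 ⇒ 1 = 1
((α ⇔ γ) ⇒ α) + ((γ ⇔ α) ⇒ β) = 2 + 1 = 2
(¬α ⇒ ((γ ⇒ α) + γ)) ⇒ (((α ⇔ γ) ⇒ α) + ((γ ⇔ α) ⇒ β)) = 3 ⇒ 2 = 2

2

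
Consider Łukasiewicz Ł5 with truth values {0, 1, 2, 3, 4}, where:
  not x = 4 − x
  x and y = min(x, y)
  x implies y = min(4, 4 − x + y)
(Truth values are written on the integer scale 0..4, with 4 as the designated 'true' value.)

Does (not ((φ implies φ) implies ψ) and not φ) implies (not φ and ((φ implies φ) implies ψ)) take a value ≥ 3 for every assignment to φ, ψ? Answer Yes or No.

No

Counterexample: take φ = 0, ψ = 0.
φ implies φ = 0 implies 0 = 4
(φ implies φ) implies ψ = 4 implies 0 = 0
not ((φ implies φ) implies ψ) = not 0 = 4
not φ = not 0 = 4
not ((φ implies φ) implies ψ) and not φ = 4 and 4 = 4
not φ = not 0 = 4
φ implies φ = 0 implies 0 = 4
(φ implies φ) implies ψ = 4 implies 0 = 0
not φ and ((φ implies φ) implies ψ) = 4 and 0 = 0
(not ((φ implies φ) implies ψ) and not φ) implies (not φ and ((φ implies φ) implies ψ)) = 4 implies 0 = 0
This gives 0, which is below 3.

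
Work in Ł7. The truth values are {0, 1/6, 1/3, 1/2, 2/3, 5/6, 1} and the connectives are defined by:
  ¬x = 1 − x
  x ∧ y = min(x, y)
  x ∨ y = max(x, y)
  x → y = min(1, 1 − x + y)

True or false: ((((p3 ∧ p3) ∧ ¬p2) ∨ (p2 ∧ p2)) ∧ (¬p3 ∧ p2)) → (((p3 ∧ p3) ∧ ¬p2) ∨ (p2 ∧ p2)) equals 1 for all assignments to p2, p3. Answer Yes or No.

Yes

At p2 = 1/3, p3 = 0, for instance:
p3 ∧ p3 = 0 ∧ 0 = 0
¬p2 = ¬1/3 = 2/3
(p3 ∧ p3) ∧ ¬p2 = 0 ∧ 2/3 = 0
p2 ∧ p2 = 1/3 ∧ 1/3 = 1/3
((p3 ∧ p3) ∧ ¬p2) ∨ (p2 ∧ p2) = 0 ∨ 1/3 = 1/3
¬p3 = ¬0 = 1
¬p3 ∧ p2 = 1 ∧ 1/3 = 1/3
(((p3 ∧ p3) ∧ ¬p2) ∨ (p2 ∧ p2)) ∧ (¬p3 ∧ p2) = 1/3 ∧ 1/3 = 1/3
((((p3 ∧ p3) ∧ ¬p2) ∨ (p2 ∧ p2)) ∧ (¬p3 ∧ p2)) → (((p3 ∧ p3) ∧ ¬p2) ∨ (p2 ∧ p2)) = 1/3 → 1/3 = 1
and checking the remaining 48 assignments likewise gives ≥ 1 in every case.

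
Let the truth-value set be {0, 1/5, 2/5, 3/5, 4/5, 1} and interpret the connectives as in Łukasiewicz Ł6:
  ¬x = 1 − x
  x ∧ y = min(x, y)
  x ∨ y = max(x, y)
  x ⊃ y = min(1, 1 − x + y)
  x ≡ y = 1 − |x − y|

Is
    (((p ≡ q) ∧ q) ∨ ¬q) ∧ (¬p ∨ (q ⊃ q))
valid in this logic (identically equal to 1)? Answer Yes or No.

No

Counterexample: take p = 0, q = 1/5.
p ≡ q = 0 ≡ 1/5 = 4/5
(p ≡ q) ∧ q = 4/5 ∧ 1/5 = 1/5
¬q = ¬1/5 = 4/5
((p ≡ q) ∧ q) ∨ ¬q = 1/5 ∨ 4/5 = 4/5
¬p = ¬0 = 1
q ⊃ q = 1/5 ⊃ 1/5 = 1
¬p ∨ (q ⊃ q) = 1 ∨ 1 = 1
(((p ≡ q) ∧ q) ∨ ¬q) ∧ (¬p ∨ (q ⊃ q)) = 4/5 ∧ 1 = 4/5
This gives 4/5 ≠ 1.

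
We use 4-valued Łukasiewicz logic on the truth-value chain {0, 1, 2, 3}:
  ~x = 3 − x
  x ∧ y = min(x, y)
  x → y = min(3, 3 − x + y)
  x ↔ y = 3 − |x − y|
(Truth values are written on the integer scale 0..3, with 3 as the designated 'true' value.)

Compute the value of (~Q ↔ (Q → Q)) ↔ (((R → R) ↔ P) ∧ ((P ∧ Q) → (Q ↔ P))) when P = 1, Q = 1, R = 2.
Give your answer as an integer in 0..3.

2

~Q = ~1 = 2
Q → Q = 1 → 1 = 3
~Q ↔ (Q → Q) = 2 ↔ 3 = 2
R → R = 2 → 2 = 3
(R → R) ↔ P = 3 ↔ 1 = 1
P ∧ Q = 1 ∧ 1 = 1
Q ↔ P = 1 ↔ 1 = 3
(P ∧ Q) → (Q ↔ P) = 1 → 3 = 3
((R → R) ↔ P) ∧ ((P ∧ Q) → (Q ↔ P)) = 1 ∧ 3 = 1
(~Q ↔ (Q → Q)) ↔ (((R → R) ↔ P) ∧ ((P ∧ Q) → (Q ↔ P))) = 2 ↔ 1 = 2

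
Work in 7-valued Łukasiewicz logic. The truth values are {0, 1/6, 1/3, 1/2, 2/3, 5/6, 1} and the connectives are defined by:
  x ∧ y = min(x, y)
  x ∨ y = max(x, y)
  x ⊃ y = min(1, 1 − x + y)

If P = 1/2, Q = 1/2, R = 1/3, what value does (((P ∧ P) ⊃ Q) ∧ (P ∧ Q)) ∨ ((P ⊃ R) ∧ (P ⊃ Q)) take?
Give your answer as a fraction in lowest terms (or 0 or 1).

5/6

P ∧ P = 1/2 ∧ 1/2 = 1/2
(P ∧ P) ⊃ Q = 1/2 ⊃ 1/2 = 1
P ∧ Q = 1/2 ∧ 1/2 = 1/2
((P ∧ P) ⊃ Q) ∧ (P ∧ Q) = 1 ∧ 1/2 = 1/2
P ⊃ R = 1/2 ⊃ 1/3 = 5/6
P ⊃ Q = 1/2 ⊃ 1/2 = 1
(P ⊃ R) ∧ (P ⊃ Q) = 5/6 ∧ 1 = 5/6
(((P ∧ P) ⊃ Q) ∧ (P ∧ Q)) ∨ ((P ⊃ R) ∧ (P ⊃ Q)) = 1/2 ∨ 5/6 = 5/6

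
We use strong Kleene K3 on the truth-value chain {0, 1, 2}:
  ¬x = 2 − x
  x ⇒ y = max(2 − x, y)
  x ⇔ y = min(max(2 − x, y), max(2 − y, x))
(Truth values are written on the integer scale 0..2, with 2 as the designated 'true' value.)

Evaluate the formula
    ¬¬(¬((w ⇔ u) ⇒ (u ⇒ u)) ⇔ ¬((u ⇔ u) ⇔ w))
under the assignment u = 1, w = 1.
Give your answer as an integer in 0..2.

w ⇔ u = 1 ⇔ 1 = 1
u ⇒ u = 1 ⇒ 1 = 1
(w ⇔ u) ⇒ (u ⇒ u) = 1 ⇒ 1 = 1
¬((w ⇔ u) ⇒ (u ⇒ u)) = ¬1 = 1
u ⇔ u = 1 ⇔ 1 = 1
(u ⇔ u) ⇔ w = 1 ⇔ 1 = 1
¬((u ⇔ u) ⇔ w) = ¬1 = 1
¬((w ⇔ u) ⇒ (u ⇒ u)) ⇔ ¬((u ⇔ u) ⇔ w) = 1 ⇔ 1 = 1
¬(¬((w ⇔ u) ⇒ (u ⇒ u)) ⇔ ¬((u ⇔ u) ⇔ w)) = ¬1 = 1
¬¬(¬((w ⇔ u) ⇒ (u ⇒ u)) ⇔ ¬((u ⇔ u) ⇔ w)) = ¬1 = 1

1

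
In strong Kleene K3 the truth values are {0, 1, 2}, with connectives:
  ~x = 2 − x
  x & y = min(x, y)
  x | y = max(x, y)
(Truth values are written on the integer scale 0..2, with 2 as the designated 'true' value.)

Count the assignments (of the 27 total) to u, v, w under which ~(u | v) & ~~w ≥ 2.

1

value 2: 1 assignment (counts)
value 1: 7 assignments
value 0: 19 assignments
So 1 of the 27 assignments meets the threshold.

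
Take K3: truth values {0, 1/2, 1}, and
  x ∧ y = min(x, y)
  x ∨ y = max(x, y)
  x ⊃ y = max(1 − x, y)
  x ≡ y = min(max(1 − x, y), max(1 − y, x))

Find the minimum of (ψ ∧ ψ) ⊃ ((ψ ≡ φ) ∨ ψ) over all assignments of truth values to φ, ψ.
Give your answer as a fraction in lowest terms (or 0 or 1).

Take φ = 0, ψ = 1/2:
ψ ∧ ψ = 1/2 ∧ 1/2 = 1/2
ψ ≡ φ = 1/2 ≡ 0 = 1/2
(ψ ≡ φ) ∨ ψ = 1/2 ∨ 1/2 = 1/2
(ψ ∧ ψ) ⊃ ((ψ ≡ φ) ∨ ψ) = 1/2 ⊃ 1/2 = 1/2
No assignment yields a value below 1/2, so this is the minimum.

1/2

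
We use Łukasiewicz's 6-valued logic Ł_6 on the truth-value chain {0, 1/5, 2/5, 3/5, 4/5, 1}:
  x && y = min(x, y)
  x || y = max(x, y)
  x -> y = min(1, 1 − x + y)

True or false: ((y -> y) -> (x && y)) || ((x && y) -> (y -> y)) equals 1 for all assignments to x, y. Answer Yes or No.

At x = 0, y = 2/5, for instance:
y -> y = 2/5 -> 2/5 = 1
x && y = 0 && 2/5 = 0
(y -> y) -> (x && y) = 1 -> 0 = 0
(x && y) -> (y -> y) = 0 -> 1 = 1
((y -> y) -> (x && y)) || ((x && y) -> (y -> y)) = 0 || 1 = 1
and checking the remaining 35 assignments likewise gives ≥ 1 in every case.

Yes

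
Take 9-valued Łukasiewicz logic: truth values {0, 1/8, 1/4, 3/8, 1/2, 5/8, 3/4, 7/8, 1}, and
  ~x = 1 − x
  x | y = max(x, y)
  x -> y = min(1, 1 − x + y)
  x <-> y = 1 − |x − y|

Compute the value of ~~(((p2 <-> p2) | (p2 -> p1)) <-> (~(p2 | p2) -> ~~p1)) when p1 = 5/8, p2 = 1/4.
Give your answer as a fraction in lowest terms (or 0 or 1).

p2 <-> p2 = 1/4 <-> 1/4 = 1
p2 -> p1 = 1/4 -> 5/8 = 1
(p2 <-> p2) | (p2 -> p1) = 1 | 1 = 1
p2 | p2 = 1/4 | 1/4 = 1/4
~(p2 | p2) = ~1/4 = 3/4
~p1 = ~5/8 = 3/8
~~p1 = ~3/8 = 5/8
~(p2 | p2) -> ~~p1 = 3/4 -> 5/8 = 7/8
((p2 <-> p2) | (p2 -> p1)) <-> (~(p2 | p2) -> ~~p1) = 1 <-> 7/8 = 7/8
~(((p2 <-> p2) | (p2 -> p1)) <-> (~(p2 | p2) -> ~~p1)) = ~7/8 = 1/8
~~(((p2 <-> p2) | (p2 -> p1)) <-> (~(p2 | p2) -> ~~p1)) = ~1/8 = 7/8

7/8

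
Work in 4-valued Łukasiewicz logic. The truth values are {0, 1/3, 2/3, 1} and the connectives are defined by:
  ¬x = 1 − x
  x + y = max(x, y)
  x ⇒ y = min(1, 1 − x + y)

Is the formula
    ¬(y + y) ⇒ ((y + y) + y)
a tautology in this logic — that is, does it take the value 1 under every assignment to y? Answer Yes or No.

Counterexample: take y = 0.
y + y = 0 + 0 = 0
¬(y + y) = ¬0 = 1
(y + y) + y = 0 + 0 = 0
¬(y + y) ⇒ ((y + y) + y) = 1 ⇒ 0 = 0
This gives 0 ≠ 1.

No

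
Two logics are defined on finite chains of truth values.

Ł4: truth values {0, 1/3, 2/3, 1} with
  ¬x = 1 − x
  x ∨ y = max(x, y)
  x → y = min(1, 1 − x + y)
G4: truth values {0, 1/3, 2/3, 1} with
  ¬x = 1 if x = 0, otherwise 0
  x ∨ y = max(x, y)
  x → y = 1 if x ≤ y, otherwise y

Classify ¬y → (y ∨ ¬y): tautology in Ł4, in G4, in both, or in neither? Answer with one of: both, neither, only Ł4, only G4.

In Ł4: every assignment gives 1 — tautology.
In G4: every assignment gives 1 — tautology.

both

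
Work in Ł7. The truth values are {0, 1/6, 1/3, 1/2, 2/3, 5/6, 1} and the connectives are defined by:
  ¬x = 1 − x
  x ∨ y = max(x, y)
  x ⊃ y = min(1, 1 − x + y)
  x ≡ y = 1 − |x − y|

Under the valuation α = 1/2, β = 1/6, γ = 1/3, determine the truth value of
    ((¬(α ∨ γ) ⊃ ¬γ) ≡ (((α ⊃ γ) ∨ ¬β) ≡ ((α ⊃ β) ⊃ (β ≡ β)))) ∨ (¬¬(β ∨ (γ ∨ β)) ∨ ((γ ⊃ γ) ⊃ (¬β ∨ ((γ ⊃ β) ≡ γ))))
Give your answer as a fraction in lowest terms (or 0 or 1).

α ∨ γ = 1/2 ∨ 1/3 = 1/2
¬(α ∨ γ) = ¬1/2 = 1/2
¬γ = ¬1/3 = 2/3
¬(α ∨ γ) ⊃ ¬γ = 1/2 ⊃ 2/3 = 1
α ⊃ γ = 1/2 ⊃ 1/3 = 5/6
¬β = ¬1/6 = 5/6
(α ⊃ γ) ∨ ¬β = 5/6 ∨ 5/6 = 5/6
α ⊃ β = 1/2 ⊃ 1/6 = 2/3
β ≡ β = 1/6 ≡ 1/6 = 1
(α ⊃ β) ⊃ (β ≡ β) = 2/3 ⊃ 1 = 1
((α ⊃ γ) ∨ ¬β) ≡ ((α ⊃ β) ⊃ (β ≡ β)) = 5/6 ≡ 1 = 5/6
(¬(α ∨ γ) ⊃ ¬γ) ≡ (((α ⊃ γ) ∨ ¬β) ≡ ((α ⊃ β) ⊃ (β ≡ β))) = 1 ≡ 5/6 = 5/6
γ ∨ β = 1/3 ∨ 1/6 = 1/3
β ∨ (γ ∨ β) = 1/6 ∨ 1/3 = 1/3
¬(β ∨ (γ ∨ β)) = ¬1/3 = 2/3
¬¬(β ∨ (γ ∨ β)) = ¬2/3 = 1/3
γ ⊃ γ = 1/3 ⊃ 1/3 = 1
¬β = ¬1/6 = 5/6
γ ⊃ β = 1/3 ⊃ 1/6 = 5/6
(γ ⊃ β) ≡ γ = 5/6 ≡ 1/3 = 1/2
¬β ∨ ((γ ⊃ β) ≡ γ) = 5/6 ∨ 1/2 = 5/6
(γ ⊃ γ) ⊃ (¬β ∨ ((γ ⊃ β) ≡ γ)) = 1 ⊃ 5/6 = 5/6
¬¬(β ∨ (γ ∨ β)) ∨ ((γ ⊃ γ) ⊃ (¬β ∨ ((γ ⊃ β) ≡ γ))) = 1/3 ∨ 5/6 = 5/6
((¬(α ∨ γ) ⊃ ¬γ) ≡ (((α ⊃ γ) ∨ ¬β) ≡ ((α ⊃ β) ⊃ (β ≡ β)))) ∨ (¬¬(β ∨ (γ ∨ β)) ∨ ((γ ⊃ γ) ⊃ (¬β ∨ ((γ ⊃ β) ≡ γ)))) = 5/6 ∨ 5/6 = 5/6

5/6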